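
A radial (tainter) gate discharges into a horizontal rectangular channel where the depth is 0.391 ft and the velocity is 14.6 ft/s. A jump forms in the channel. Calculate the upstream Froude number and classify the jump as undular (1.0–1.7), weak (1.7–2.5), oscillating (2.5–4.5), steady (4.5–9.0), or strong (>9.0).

Fr₁ = 4.11; oscillating jump

Fr₁ = V₁/√(g·y₁) = 14.6/√(32.2×0.391) = 4.11.
Fr₁ = 4.11 lies in the oscillating range.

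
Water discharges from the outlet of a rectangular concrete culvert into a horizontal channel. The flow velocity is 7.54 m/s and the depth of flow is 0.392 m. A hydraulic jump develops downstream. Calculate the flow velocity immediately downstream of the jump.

V₂ = 1.52 m/s

Fr₁ = V₁/√(g·y₁) = 7.54/√(9.81×0.392) = 3.84.
Bélanger equation: y₂/y₁ = ½[√(1 + 8Fr₁²) − 1] = ½[√119.3 − 1] = 4.96.
y₂ = 4.96 × 0.392 = 1.94 m.
q = V₁·y₁ = 7.54 × 0.392 = 2.96 m²/s.
V₂ = q/y₂ = 2.96/1.94 = 1.52 m/s.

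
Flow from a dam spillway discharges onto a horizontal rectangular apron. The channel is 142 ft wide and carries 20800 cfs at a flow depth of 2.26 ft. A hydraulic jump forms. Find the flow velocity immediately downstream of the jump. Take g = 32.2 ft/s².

V₂ = 6.32 ft/s

q = Q/b = 20800/142 = 146 ft²/s; V₁ = q/y₁ = 64.8 ft/s. Fr₁ = V₁/√(g·y₁) = 7.60.
Sequent-depth ratio: y₂/y₁ = ½[√(1 + 8Fr₁²) − 1] = ½[√462.8 − 1] = 10.3.
y₂ = 10.3 × 2.26 = 23.2 ft.
V₂ = q/y₂ = 146/23.2 = 6.32 ft/s.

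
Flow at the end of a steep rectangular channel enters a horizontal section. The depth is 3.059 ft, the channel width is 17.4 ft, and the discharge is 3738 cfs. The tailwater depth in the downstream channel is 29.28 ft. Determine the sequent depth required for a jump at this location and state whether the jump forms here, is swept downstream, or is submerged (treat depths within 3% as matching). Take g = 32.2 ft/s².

y₂ = 29.12 ft; the jump forms here

q = Q/b = 3738/17.4 = 214.8 ft²/s; V₁ = q/y₁ = 70.23 ft/s. Fr₁ = V₁/√(g·y₁) = 7.076.
By Bélanger, y₂/y₁ = ½[√(1 + 8Fr₁²) − 1] = ½[√401.57 − 1] = 9.520.
y₂ = 9.520 × 3.059 = 29.12 ft.
Tailwater y_tw = 29.28 ft: y_tw ≈ y₂, so the jump forms here.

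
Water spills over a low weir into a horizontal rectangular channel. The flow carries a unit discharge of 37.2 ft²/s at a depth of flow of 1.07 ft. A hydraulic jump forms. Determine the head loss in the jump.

V₁ = q/y₁ = 37.2/1.07 = 34.8 ft/s. Fr₁ = V₁/√(g·y₁) = 34.8/√(32.2×1.07) = 5.92.
By Bélanger, y₂/y₁ = ½[√(1 + 8Fr₁²) − 1] = ½[√281.7 − 1] = 7.89.
y₂ = 7.89 × 1.07 = 8.44 ft.
Head loss: ΔE = (y₂ − y₁)³/(4y₁y₂) = (8.44 − 1.07)³/(4×1.07×8.44) = 401/36.1 = 11.1 ft.

ΔE = 11.1 ft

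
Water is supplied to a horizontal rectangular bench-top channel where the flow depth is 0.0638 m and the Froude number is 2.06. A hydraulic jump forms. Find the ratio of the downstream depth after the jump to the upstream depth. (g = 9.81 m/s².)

Fr₁ = 2.06 (given).
By Bélanger, y₂/y₁ = ½[√(1 + 8Fr₁²) − 1] = ½[√34.95 − 1] = 2.46.

y₂/y₁ = 2.46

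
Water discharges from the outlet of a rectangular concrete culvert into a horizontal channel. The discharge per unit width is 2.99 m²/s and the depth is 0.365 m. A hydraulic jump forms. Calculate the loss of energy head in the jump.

V₁ = q/y₁ = 2.99/0.365 = 8.19 m/s. Fr₁ = V₁/√(g·y₁) = 8.19/√(9.81×0.365) = 4.33.
By Bélanger, y₂/y₁ = ½[√(1 + 8Fr₁²) − 1] = ½[√150.9 − 1] = 5.64.
y₂ = 5.64 × 0.365 = 2.06 m.
Head loss: ΔE = (y₂ − y₁)³/(4y₁y₂) = (2.06 − 0.365)³/(4×0.365×2.06) = 4.87/3.01 = 1.62 m.

ΔE = 1.62 m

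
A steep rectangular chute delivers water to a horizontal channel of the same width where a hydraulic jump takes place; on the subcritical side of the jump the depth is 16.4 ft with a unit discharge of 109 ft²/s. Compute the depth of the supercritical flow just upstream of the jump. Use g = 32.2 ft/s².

y₁ = 2.39 ft

V₂ = q/y₂ = 109/16.4 = 6.65 ft/s; Fr₂ = V₂/√(g·y₂) = 0.289.
The Bélanger relation is symmetric: y₁/y₂ = ½[√(1 + 8Fr₂²) − 1] = ½[√1.669 − 1] = 0.146.
y₁ = 0.146 × 16.4 = 2.39 ft.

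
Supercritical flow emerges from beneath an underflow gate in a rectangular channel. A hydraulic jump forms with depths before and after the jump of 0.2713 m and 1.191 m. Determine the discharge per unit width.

For a rectangular channel the momentum equation gives q² = ½·g·y₁·y₂·(y₁ + y₂) = ½×9.81×0.2713×1.191×1.462 = 2.318.
q = √2.318 = 1.522 m²/s.

q = 1.522 m²/s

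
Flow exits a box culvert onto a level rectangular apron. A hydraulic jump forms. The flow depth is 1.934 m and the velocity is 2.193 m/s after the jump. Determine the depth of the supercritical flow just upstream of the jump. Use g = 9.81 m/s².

y₁ = 0.7157 m

Fr₂ = V₂/√(g·y₂) = 2.193/√(9.81×1.934) = 0.5035.
From the momentum equation (using Fr₂), y₁/y₂ = ½[√(1 + 8Fr₂²) − 1] = ½[√3.0279 − 1] = 0.3700.
y₁ = 0.3700 × 1.934 = 0.7157 m.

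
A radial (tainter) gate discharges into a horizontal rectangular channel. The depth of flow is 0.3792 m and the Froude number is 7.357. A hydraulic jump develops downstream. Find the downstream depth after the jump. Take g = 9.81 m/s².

y₂ = 3.760 m

Fr₁ = 7.357 (given).
Bélanger equation: y₂/y₁ = ½[√(1 + 8Fr₁²) − 1] = ½[√434.00 − 1] = 9.916.
y₂ = 9.916 × 0.3792 = 3.760 m.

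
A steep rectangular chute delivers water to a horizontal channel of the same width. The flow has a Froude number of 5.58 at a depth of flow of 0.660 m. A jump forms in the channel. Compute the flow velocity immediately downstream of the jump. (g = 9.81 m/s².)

Fr₁ = 5.58 (given).
By Bélanger, y₂/y₁ = ½[√(1 + 8Fr₁²) − 1] = ½[√250.1 − 1] = 7.41.
y₂ = 7.41 × 0.660 = 4.89 m.
V₁ = Fr₁·√(g·y₁) = 5.58×√(9.81×0.660) = 14.2 m/s; q = V₁·y₁ = 9.37 m²/s.
V₂ = q/y₂ = 9.37/4.89 = 1.92 m/s.

V₂ = 1.92 m/s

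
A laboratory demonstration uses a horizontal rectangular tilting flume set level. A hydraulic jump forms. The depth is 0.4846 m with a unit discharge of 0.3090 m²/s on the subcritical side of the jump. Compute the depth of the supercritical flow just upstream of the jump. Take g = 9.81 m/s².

y₁ = 0.07215 m

V₂ = q/y₂ = 0.3090/0.4846 = 0.6376 m/s; Fr₂ = V₂/√(g·y₂) = 0.2924.
The Bélanger relation is symmetric: y₁/y₂ = ½[√(1 + 8Fr₂²) − 1] = ½[√1.6842 − 1] = 0.1489.
y₁ = 0.1489 × 0.4846 = 0.07215 m.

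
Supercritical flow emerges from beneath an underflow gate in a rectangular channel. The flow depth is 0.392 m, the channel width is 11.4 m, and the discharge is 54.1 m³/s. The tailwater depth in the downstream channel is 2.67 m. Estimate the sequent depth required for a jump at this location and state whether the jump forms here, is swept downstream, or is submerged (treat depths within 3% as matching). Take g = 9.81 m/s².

y₂ = 3.23 m; the jump is swept downstream

q = Q/b = 54.1/11.4 = 4.75 m²/s; V₁ = q/y₁ = 12.1 m/s. Fr₁ = V₁/√(g·y₁) = 6.17.
Conjugate-depth relation: y₂/y₁ = ½[√(1 + 8Fr₁²) − 1] = ½[√305.9 − 1] = 8.24.
y₂ = 8.24 × 0.392 = 3.23 m.
Tailwater y_tw = 2.67 m: y_tw < y₂, so the jump is swept downstream.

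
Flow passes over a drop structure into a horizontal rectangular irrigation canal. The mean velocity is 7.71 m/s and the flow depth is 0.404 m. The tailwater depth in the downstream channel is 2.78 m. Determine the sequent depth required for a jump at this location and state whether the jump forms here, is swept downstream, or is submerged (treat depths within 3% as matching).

y₂ = 2.02 m; the jump is submerged

Fr₁ = V₁/√(g·y₁) = 7.71/√(9.81×0.404) = 3.87.
Sequent-depth ratio: y₂/y₁ = ½[√(1 + 8Fr₁²) − 1] = ½[√121.0 − 1] = 5.00.
y₂ = 5.00 × 0.404 = 2.02 m.
Tailwater y_tw = 2.78 m: y_tw > y₂, so the jump is submerged.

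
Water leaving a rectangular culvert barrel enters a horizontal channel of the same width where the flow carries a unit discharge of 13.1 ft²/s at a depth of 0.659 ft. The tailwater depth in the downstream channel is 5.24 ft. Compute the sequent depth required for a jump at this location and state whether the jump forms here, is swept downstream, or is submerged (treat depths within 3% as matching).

V₁ = q/y₁ = 13.1/0.659 = 19.9 ft/s. Fr₁ = V₁/√(g·y₁) = 19.9/√(32.2×0.659) = 4.32.
Bélanger equation: y₂/y₁ = ½[√(1 + 8Fr₁²) − 1] = ½[√150.0 − 1] = 5.62.
y₂ = 5.62 × 0.659 = 3.71 ft.
Tailwater y_tw = 5.24 ft: y_tw > y₂, so the jump is submerged.

y₂ = 3.71 ft; the jump is submerged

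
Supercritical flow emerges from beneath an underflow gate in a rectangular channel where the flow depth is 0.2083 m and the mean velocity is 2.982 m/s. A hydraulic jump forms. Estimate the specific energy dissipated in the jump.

ΔE = 0.06943 m

Fr₁ = V₁/√(g·y₁) = 2.982/√(9.81×0.2083) = 2.086.
Conjugate-depth relation: y₂/y₁ = ½[√(1 + 8Fr₁²) − 1] = ½[√35.813 − 1] = 2.492.
y₂ = 2.492 × 0.2083 = 0.5191 m.
q = V₁·y₁ = 2.982 × 0.2083 = 0.6212 m²/s. V₂ = q/y₂ = 0.6212/0.5191 = 1.197 m/s. E₁ = y₁ + V₁²/2g = 0.6615 m; E₂ = y₂ + V₂²/2g = 0.5921 m. ΔE = E₁ − E₂ = 0.06943 m.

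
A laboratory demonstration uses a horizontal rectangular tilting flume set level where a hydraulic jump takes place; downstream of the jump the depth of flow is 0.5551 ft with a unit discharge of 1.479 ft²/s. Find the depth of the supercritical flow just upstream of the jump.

y₁ = 0.2897 ft

V₂ = q/y₂ = 1.479/0.5551 = 2.664 ft/s; Fr₂ = V₂/√(g·y₂) = 0.6302.
Since the conjugate-depth ratio holds either way, y₁/y₂ = ½[√(1 + 8Fr₂²) − 1] = ½[√4.1773 − 1] = 0.5219.
y₁ = 0.5219 × 0.5551 = 0.2897 ft.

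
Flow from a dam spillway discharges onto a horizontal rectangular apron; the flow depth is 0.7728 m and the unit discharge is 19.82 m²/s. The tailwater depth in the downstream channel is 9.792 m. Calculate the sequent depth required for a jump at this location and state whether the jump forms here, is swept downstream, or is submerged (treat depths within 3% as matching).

y₂ = 9.801 m; the jump forms here

V₁ = q/y₁ = 19.82/0.7728 = 25.65 m/s. Fr₁ = V₁/√(g·y₁) = 25.65/√(9.81×0.7728) = 9.315.
From the momentum equation for a rectangular channel, y₂/y₁ = ½[√(1 + 8Fr₁²) − 1] = ½[√695.11 − 1] = 12.68.
y₂ = 12.68 × 0.7728 = 9.801 m.
Tailwater y_tw = 9.792 m: y_tw ≈ y₂, so the jump forms here.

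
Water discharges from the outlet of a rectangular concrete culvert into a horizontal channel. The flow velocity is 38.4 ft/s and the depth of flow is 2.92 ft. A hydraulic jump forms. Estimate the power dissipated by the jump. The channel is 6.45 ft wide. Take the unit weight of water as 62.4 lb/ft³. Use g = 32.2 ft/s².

P = 819 hp

Fr₁ = V₁/√(g·y₁) = 38.4/√(32.2×2.92) = 3.96.
By Bélanger, y₂/y₁ = ½[√(1 + 8Fr₁²) − 1] = ½[√126.5 − 1] = 5.12.
y₂ = 5.12 × 2.92 = 15.0 ft.
Head loss: ΔE = (y₂ − y₁)³/(4y₁y₂) = (15.0 − 2.92)³/(4×2.92×15.0) = 1745/175 = 9.99 ft.
q = V₁·y₁ = 38.4 × 2.92 = 112 ft²/s. Q = q·b = 112 × 6.45 = 723 cfs. P = γ·Q·ΔE/550 = 62.4 × 723 × 9.99 / 550 = 819 hp.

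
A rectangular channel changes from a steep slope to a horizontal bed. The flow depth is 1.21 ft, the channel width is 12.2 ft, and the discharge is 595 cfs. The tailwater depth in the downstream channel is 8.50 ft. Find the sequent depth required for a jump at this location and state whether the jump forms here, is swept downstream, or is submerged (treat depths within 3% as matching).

q = Q/b = 595/12.2 = 48.8 ft²/s; V₁ = q/y₁ = 40.3 ft/s. Fr₁ = V₁/√(g·y₁) = 6.46.
Sequent-depth ratio: y₂/y₁ = ½[√(1 + 8Fr₁²) − 1] = ½[√334.6 − 1] = 8.65.
y₂ = 8.65 × 1.21 = 10.5 ft.
Tailwater y_tw = 8.50 ft: y_tw < y₂, so the jump is swept downstream.

y₂ = 10.5 ft; the jump is swept downstream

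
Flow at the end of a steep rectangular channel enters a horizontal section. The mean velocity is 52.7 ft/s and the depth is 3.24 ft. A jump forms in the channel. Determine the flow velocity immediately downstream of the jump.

V₂ = 7.73 ft/s

Fr₁ = V₁/√(g·y₁) = 52.7/√(32.2×3.24) = 5.16.
Conjugate-depth relation: y₂/y₁ = ½[√(1 + 8Fr₁²) − 1] = ½[√214.0 − 1] = 6.81.
y₂ = 6.81 × 3.24 = 22.1 ft.
q = V₁·y₁ = 52.7 × 3.24 = 171 ft²/s.
V₂ = q/y₂ = 171/22.1 = 7.73 ft/s.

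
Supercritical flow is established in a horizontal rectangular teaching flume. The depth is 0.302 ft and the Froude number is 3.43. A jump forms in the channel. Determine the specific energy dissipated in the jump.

ΔE = 0.664 ft

Fr₁ = 3.43 (given).
Bélanger equation: y₂/y₁ = ½[√(1 + 8Fr₁²) − 1] = ½[√95.12 − 1] = 4.38.
y₂ = 4.38 × 0.302 = 1.32 ft.
V₁ = Fr₁·√(g·y₁) = 3.43×√(32.2×0.302) = 10.7 ft/s; q = V₁·y₁ = 3.23 ft²/s. V₂ = q/y₂ = 3.23/1.32 = 2.44 ft/s. E₁ = y₁ + V₁²/2g = 2.08 ft; E₂ = y₂ + V₂²/2g = 1.41 ft. ΔE = E₁ − E₂ = 0.664 ft.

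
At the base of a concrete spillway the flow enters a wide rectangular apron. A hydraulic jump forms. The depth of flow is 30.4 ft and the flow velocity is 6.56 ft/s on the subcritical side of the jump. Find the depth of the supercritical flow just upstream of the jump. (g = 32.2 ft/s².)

y₁ = 2.47 ft

Fr₂ = V₂/√(g·y₂) = 6.56/√(32.2×30.4) = 0.210.
Since the conjugate-depth ratio holds either way, y₁/y₂ = ½[√(1 + 8Fr₂²) − 1] = ½[√1.352 − 1] = 0.0813.
y₁ = 0.0813 × 30.4 = 2.47 ft.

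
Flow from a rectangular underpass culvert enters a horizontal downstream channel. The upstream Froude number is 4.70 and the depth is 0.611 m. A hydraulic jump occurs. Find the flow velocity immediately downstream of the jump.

Fr₁ = 4.70 (given).
Bélanger equation: y₂/y₁ = ½[√(1 + 8Fr₁²) − 1] = ½[√177.7 − 1] = 6.17.
y₂ = 6.17 × 0.611 = 3.77 m.
V₁ = Fr₁·√(g·y₁) = 4.70×√(9.81×0.611) = 11.5 m/s; q = V₁·y₁ = 7.03 m²/s.
V₂ = q/y₂ = 7.03/3.77 = 1.87 m/s.

V₂ = 1.87 m/s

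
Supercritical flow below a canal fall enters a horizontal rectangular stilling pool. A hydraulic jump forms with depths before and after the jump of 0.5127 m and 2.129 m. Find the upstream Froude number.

For a rectangular channel the momentum equation gives q² = ½·g·y₁·y₂·(y₁ + y₂) = ½×9.81×0.5127×2.129×2.642 = 14.14.
q = √14.14 = 3.761 m²/s.
V₁ = q/y₁ = 7.335 m/s; Fr₁ = V₁/√(g·y₁) = 3.271.

Fr₁ = 3.271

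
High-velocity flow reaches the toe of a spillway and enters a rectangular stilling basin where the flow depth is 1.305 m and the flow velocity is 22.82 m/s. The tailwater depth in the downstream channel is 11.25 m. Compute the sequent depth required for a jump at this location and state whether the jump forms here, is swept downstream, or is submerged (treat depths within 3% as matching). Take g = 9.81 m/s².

y₂ = 11.14 m; the jump forms here

Fr₁ = V₁/√(g·y₁) = 22.82/√(9.81×1.305) = 6.378.
Conjugate-depth relation: y₂/y₁ = ½[√(1 + 8Fr₁²) − 1] = ½[√326.42 − 1] = 8.534.
y₂ = 8.534 × 1.305 = 11.14 m.
Tailwater y_tw = 11.25 m: y_tw ≈ y₂, so the jump forms here.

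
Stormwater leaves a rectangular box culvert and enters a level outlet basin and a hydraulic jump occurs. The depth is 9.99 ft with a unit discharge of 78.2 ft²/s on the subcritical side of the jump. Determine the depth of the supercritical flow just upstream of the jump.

V₂ = q/y₂ = 78.2/9.99 = 7.83 ft/s; Fr₂ = V₂/√(g·y₂) = 0.436.
Applying the sequent-depth relation in reverse, y₁/y₂ = ½[√(1 + 8Fr₂²) − 1] = ½[√2.524 − 1] = 0.294.
y₁ = 0.294 × 9.99 = 2.94 ft.

y₁ = 2.94 ft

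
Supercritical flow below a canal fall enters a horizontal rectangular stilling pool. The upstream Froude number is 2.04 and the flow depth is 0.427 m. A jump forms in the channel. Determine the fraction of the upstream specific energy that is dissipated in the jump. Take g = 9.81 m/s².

Fr₁ = 2.04 (given).
By Bélanger, y₂/y₁ = ½[√(1 + 8Fr₁²) − 1] = ½[√34.29 − 1] = 2.43.
y₂ = 2.43 × 0.427 = 1.04 m.
E₁ = y₁(1 + Fr₁²/2) = 0.427×(1 + 2.04²/2) = 1.32 m. ΔE = (y₂ − y₁)³/(4y₁y₂) = 0.128 m. ΔE/E₁ = 0.128/1.32 = 0.0973.

ΔE/E₁ = 0.0973 (9.73%)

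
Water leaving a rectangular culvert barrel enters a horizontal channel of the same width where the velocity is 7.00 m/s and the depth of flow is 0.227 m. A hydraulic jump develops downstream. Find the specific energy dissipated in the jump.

Fr₁ = V₁/√(g·y₁) = 7.00/√(9.81×0.227) = 4.69.
By Bélanger, y₂/y₁ = ½[√(1 + 8Fr₁²) − 1] = ½[√177.0 − 1] = 6.15.
y₂ = 6.15 × 0.227 = 1.40 m.
q = V₁·y₁ = 7.00 × 0.227 = 1.59 m²/s. V₂ = q/y₂ = 1.59/1.40 = 1.14 m/s. E₁ = y₁ + V₁²/2g = 2.72 m; E₂ = y₂ + V₂²/2g = 1.46 m. ΔE = E₁ − E₂ = 1.26 m.

ΔE = 1.26 m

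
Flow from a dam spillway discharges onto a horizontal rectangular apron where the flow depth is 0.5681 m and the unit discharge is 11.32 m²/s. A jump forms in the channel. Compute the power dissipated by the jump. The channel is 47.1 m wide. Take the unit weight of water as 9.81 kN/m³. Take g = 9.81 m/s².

V₁ = q/y₁ = 11.32/0.5681 = 19.93 m/s. Fr₁ = V₁/√(g·y₁) = 19.93/√(9.81×0.5681) = 8.441.
Bélanger equation: y₂/y₁ = ½[√(1 + 8Fr₁²) − 1] = ½[√570.95 − 1] = 11.45.
y₂ = 11.45 × 0.5681 = 6.503 m.
Head loss: ΔE = (y₂ − y₁)³/(4y₁y₂) = (6.503 − 0.5681)³/(4×0.5681×6.503) = 209.1/14.78 = 14.15 m.
Q = q·b = 11.32 × 47.1 = 533.2 m³/s. P = γ·Q·ΔE = 9.81 × 533.2 × 14.15 = 73997 kW.

P = 73997 kW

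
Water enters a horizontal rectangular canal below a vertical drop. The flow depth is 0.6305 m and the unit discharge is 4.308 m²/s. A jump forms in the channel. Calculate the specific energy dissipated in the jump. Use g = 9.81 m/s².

V₁ = q/y₁ = 4.308/0.6305 = 6.833 m/s. Fr₁ = V₁/√(g·y₁) = 6.833/√(9.81×0.6305) = 2.747.
Sequent-depth ratio: y₂/y₁ = ½[√(1 + 8Fr₁²) − 1] = ½[√61.383 − 1] = 3.417.
y₂ = 3.417 × 0.6305 = 2.155 m.
Head loss: ΔE = (y₂ − y₁)³/(4y₁y₂) = (2.155 − 0.6305)³/(4×0.6305×2.155) = 3.541/5.434 = 0.6516 m.

ΔE = 0.6516 m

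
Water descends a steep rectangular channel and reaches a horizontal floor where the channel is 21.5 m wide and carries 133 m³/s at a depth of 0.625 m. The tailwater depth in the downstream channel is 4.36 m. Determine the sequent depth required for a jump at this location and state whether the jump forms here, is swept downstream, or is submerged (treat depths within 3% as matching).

y₂ = 3.23 m; the jump is submerged

q = Q/b = 133/21.5 = 6.19 m²/s; V₁ = q/y₁ = 9.90 m/s. Fr₁ = V₁/√(g·y₁) = 4.00.
Sequent-depth ratio: y₂/y₁ = ½[√(1 + 8Fr₁²) − 1] = ½[√128.8 − 1] = 5.17.
y₂ = 5.17 × 0.625 = 3.23 m.
Tailwater y_tw = 4.36 m: y_tw > y₂, so the jump is submerged.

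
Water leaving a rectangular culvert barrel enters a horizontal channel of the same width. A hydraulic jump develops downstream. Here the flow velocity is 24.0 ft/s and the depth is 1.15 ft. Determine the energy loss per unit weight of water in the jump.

Fr₁ = V₁/√(g·y₁) = 24.0/√(32.2×1.15) = 3.94.
Sequent-depth ratio: y₂/y₁ = ½[√(1 + 8Fr₁²) − 1] = ½[√125.4 − 1] = 5.10.
y₂ = 5.10 × 1.15 = 5.86 ft.
Head loss: ΔE = (y₂ − y₁)³/(4y₁y₂) = (5.86 − 1.15)³/(4×1.15×5.86) = 105/27.0 = 3.89 ft.

ΔE = 3.89 ft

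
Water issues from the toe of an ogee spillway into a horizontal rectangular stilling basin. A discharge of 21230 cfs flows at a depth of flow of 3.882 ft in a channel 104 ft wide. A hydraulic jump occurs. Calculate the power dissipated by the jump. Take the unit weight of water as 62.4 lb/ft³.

q = Q/b = 21230/104 = 204.1 ft²/s; V₁ = q/y₁ = 52.58 ft/s. Fr₁ = V₁/√(g·y₁) = 4.703.
By Bélanger, y₂/y₁ = ½[√(1 + 8Fr₁²) − 1] = ½[√177.97 − 1] = 6.170.
y₂ = 6.170 × 3.882 = 23.95 ft.
V₂ = q/y₂ = 204.1/23.95 = 8.522 ft/s. E₁ = y₁ + V₁²/2g = 46.82 ft; E₂ = y₂ + V₂²/2g = 25.08 ft. ΔE = E₁ − E₂ = 21.74 ft.
P = γ·Q·ΔE/550 = 62.4 × 21230 × 21.74 / 550 = 52361 hp.

P = 52361 hp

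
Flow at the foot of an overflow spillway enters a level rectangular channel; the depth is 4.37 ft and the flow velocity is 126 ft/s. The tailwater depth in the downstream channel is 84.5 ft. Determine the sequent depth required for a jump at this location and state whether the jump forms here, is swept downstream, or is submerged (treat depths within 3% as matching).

Fr₁ = V₁/√(g·y₁) = 126/√(32.2×4.37) = 10.6.
By Bélanger, y₂/y₁ = ½[√(1 + 8Fr₁²) − 1] = ½[√903.6 − 1] = 14.5.
y₂ = 14.5 × 4.37 = 63.5 ft.
Tailwater y_tw = 84.5 ft: y_tw > y₂, so the jump is submerged.

y₂ = 63.5 ft; the jump is submerged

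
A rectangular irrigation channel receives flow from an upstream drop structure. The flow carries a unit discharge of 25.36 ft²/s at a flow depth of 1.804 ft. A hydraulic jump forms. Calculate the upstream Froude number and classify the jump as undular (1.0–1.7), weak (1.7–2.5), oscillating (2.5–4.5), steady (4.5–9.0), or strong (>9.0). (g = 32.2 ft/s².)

V₁ = q/y₁ = 25.36/1.804 = 14.06 ft/s. Fr₁ = V₁/√(g·y₁) = 14.06/√(32.2×1.804) = 1.844.
Fr₁ = 1.844 lies in the weak range.

Fr₁ = 1.844; weak jump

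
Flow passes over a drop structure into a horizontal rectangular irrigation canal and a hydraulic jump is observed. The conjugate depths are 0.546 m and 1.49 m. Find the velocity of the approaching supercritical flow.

V₁ = 5.22 m/s

For a rectangular channel the momentum equation gives q² = ½·g·y₁·y₂·(y₁ + y₂) = ½×9.81×0.546×1.49×2.04 = 8.12.
q = √8.12 = 2.85 m²/s.
V₁ = q/y₁ = 2.85/0.546 = 5.22 m/s.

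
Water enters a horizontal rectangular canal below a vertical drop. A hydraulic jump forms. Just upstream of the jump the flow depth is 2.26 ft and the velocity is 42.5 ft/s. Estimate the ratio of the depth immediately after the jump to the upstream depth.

Fr₁ = V₁/√(g·y₁) = 42.5/√(32.2×2.26) = 4.98.
From the momentum equation for a rectangular channel, y₂/y₁ = ½[√(1 + 8Fr₁²) − 1] = ½[√199.6 − 1] = 6.56.

y₂/y₁ = 6.56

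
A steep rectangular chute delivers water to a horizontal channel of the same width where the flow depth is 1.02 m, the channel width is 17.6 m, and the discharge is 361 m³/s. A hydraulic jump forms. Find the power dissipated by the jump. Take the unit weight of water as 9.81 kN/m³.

q = Q/b = 361/17.6 = 20.5 m²/s; V₁ = q/y₁ = 20.1 m/s. Fr₁ = V₁/√(g·y₁) = 6.36.
Bélanger equation: y₂/y₁ = ½[√(1 + 8Fr₁²) − 1] = ½[√324.3 − 1] = 8.50.
y₂ = 8.50 × 1.02 = 8.67 m.
V₂ = q/y₂ = 20.5/8.67 = 2.36 m/s. E₁ = y₁ + V₁²/2g = 21.6 m; E₂ = y₂ + V₂²/2g = 8.96 m. ΔE = E₁ − E₂ = 12.7 m.
P = γ·Q·ΔE = 9.81 × 361 × 12.7 = 44874 kW.

P = 44874 kW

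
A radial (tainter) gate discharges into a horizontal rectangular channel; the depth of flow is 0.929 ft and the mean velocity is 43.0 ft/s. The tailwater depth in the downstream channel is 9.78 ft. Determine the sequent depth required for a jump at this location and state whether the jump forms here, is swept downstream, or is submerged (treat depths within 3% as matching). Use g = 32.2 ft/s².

y₂ = 9.88 ft; the jump forms here

Fr₁ = V₁/√(g·y₁) = 43.0/√(32.2×0.929) = 7.86.
Bélanger equation: y₂/y₁ = ½[√(1 + 8Fr₁²) − 1] = ½[√495.5 − 1] = 10.6.
y₂ = 10.6 × 0.929 = 9.88 ft.
Tailwater y_tw = 9.78 ft: y_tw ≈ y₂, so the jump forms here.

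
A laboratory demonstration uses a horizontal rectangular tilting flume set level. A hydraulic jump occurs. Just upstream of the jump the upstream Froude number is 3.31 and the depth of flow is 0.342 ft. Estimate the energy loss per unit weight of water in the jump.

Fr₁ = 3.31 (given).
From the momentum equation for a rectangular channel, y₂/y₁ = ½[√(1 + 8Fr₁²) − 1] = ½[√88.65 − 1] = 4.21.
y₂ = 4.21 × 0.342 = 1.44 ft.
V₁ = Fr₁·√(g·y₁) = 3.31×√(32.2×0.342) = 11.0 ft/s; q = V₁·y₁ = 3.76 ft²/s. V₂ = q/y₂ = 3.76/1.44 = 2.61 ft/s. E₁ = y₁ + V₁²/2g = 2.22 ft; E₂ = y₂ + V₂²/2g = 1.54 ft. ΔE = E₁ − E₂ = 0.671 ft.

ΔE = 0.671 ft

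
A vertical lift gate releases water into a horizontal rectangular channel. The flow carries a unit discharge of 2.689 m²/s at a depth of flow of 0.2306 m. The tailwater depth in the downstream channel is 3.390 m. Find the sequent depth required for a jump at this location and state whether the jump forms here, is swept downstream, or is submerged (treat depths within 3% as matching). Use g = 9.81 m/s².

y₂ = 2.416 m; the jump is submerged

V₁ = q/y₁ = 2.689/0.2306 = 11.66 m/s. Fr₁ = V₁/√(g·y₁) = 11.66/√(9.81×0.2306) = 7.753.
Sequent-depth ratio: y₂/y₁ = ½[√(1 + 8Fr₁²) − 1] = ½[√481.87 − 1] = 10.48.
y₂ = 10.48 × 0.2306 = 2.416 m.
Tailwater y_tw = 3.390 m: y_tw > y₂, so the jump is submerged.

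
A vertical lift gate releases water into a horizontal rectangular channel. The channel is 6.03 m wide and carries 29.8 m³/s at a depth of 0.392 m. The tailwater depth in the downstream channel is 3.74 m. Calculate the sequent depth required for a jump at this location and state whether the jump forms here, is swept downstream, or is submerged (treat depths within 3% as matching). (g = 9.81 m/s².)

y₂ = 3.37 m; the jump is submerged

q = Q/b = 29.8/6.03 = 4.94 m²/s; V₁ = q/y₁ = 12.6 m/s. Fr₁ = V₁/√(g·y₁) = 6.43.
Sequent-depth ratio: y₂/y₁ = ½[√(1 + 8Fr₁²) − 1] = ½[√331.6 − 1] = 8.61.
y₂ = 8.61 × 0.392 = 3.37 m.
Tailwater y_tw = 3.74 m: y_tw > y₂, so the jump is submerged.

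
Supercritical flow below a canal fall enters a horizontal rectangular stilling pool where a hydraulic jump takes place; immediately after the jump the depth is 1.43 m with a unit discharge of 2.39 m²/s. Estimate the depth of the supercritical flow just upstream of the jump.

y₁ = 0.436 m

V₂ = q/y₂ = 2.39/1.43 = 1.67 m/s; Fr₂ = V₂/√(g·y₂) = 0.446.
Since the conjugate-depth ratio holds either way, y₁/y₂ = ½[√(1 + 8Fr₂²) − 1] = ½[√2.593 − 1] = 0.305.
y₁ = 0.305 × 1.43 = 0.436 m.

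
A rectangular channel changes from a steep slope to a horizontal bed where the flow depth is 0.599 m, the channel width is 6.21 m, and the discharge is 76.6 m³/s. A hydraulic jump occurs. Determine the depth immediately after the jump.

y₂ = 6.90 m

q = Q/b = 76.6/6.21 = 12.3 m²/s; V₁ = q/y₁ = 20.6 m/s. Fr₁ = V₁/√(g·y₁) = 8.49.
By Bélanger, y₂/y₁ = ½[√(1 + 8Fr₁²) − 1] = ½[√578.3 − 1] = 11.5.
y₂ = 11.5 × 0.599 = 6.90 m.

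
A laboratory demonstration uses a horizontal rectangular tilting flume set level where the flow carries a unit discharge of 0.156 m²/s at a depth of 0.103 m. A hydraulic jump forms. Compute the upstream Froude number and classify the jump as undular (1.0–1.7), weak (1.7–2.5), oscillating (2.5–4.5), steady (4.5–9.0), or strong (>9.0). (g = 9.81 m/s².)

V₁ = q/y₁ = 0.156/0.103 = 1.51 m/s. Fr₁ = V₁/√(g·y₁) = 1.51/√(9.81×0.103) = 1.51.
Fr₁ = 1.51 lies in the undular range.

Fr₁ = 1.51; undular jump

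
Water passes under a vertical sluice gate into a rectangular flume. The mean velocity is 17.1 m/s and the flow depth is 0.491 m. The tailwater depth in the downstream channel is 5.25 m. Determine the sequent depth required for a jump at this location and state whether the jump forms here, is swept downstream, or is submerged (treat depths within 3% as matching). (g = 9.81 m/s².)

y₂ = 5.17 m; the jump forms here

Fr₁ = V₁/√(g·y₁) = 17.1/√(9.81×0.491) = 7.79.
Sequent-depth ratio: y₂/y₁ = ½[√(1 + 8Fr₁²) − 1] = ½[√486.7 − 1] = 10.5.
y₂ = 10.5 × 0.491 = 5.17 m.
Tailwater y_tw = 5.25 m: y_tw ≈ y₂, so the jump forms here.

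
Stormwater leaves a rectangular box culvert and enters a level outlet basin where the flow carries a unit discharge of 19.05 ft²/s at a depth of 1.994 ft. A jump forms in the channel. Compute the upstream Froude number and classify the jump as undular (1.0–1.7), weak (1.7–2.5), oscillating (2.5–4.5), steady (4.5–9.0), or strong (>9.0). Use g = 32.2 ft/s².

V₁ = q/y₁ = 19.05/1.994 = 9.554 ft/s. Fr₁ = V₁/√(g·y₁) = 9.554/√(32.2×1.994) = 1.192.
Fr₁ = 1.192 lies in the undular range.

Fr₁ = 1.192; undular jump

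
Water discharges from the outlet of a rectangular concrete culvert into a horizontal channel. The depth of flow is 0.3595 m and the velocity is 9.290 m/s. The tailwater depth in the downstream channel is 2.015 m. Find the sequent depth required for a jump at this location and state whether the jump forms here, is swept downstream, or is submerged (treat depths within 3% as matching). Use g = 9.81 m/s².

y₂ = 2.342 m; the jump is swept downstream

Fr₁ = V₁/√(g·y₁) = 9.290/√(9.81×0.3595) = 4.947.
From the momentum equation for a rectangular channel, y₂/y₁ = ½[√(1 + 8Fr₁²) − 1] = ½[√196.77 − 1] = 6.514.
y₂ = 6.514 × 0.3595 = 2.342 m.
Tailwater y_tw = 2.015 m: y_tw < y₂, so the jump is swept downstream.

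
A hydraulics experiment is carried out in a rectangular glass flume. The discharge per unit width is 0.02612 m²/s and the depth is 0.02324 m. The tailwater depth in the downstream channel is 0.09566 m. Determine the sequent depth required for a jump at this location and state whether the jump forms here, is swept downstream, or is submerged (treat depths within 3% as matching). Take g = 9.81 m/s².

V₁ = q/y₁ = 0.02612/0.02324 = 1.124 m/s. Fr₁ = V₁/√(g·y₁) = 1.124/√(9.81×0.02324) = 2.354.
From the momentum equation for a rectangular channel, y₂/y₁ = ½[√(1 + 8Fr₁²) − 1] = ½[√45.326 − 1] = 2.866.
y₂ = 2.866 × 0.02324 = 0.06661 m.
Tailwater y_tw = 0.09566 m: y_tw > y₂, so the jump is submerged.

y₂ = 0.06661 m; the jump is submerged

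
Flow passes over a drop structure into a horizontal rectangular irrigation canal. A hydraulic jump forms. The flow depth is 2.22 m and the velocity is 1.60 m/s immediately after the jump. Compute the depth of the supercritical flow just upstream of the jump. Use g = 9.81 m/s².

y₁ = 0.436 m

Fr₂ = V₂/√(g·y₂) = 1.60/√(9.81×2.22) = 0.343.
From the momentum equation (using Fr₂), y₁/y₂ = ½[√(1 + 8Fr₂²) − 1] = ½[√1.940 − 1] = 0.196.
y₁ = 0.196 × 2.22 = 0.436 m.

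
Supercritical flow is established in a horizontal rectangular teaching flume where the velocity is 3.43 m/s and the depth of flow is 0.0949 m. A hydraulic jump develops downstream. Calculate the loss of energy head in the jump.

Fr₁ = V₁/√(g·y₁) = 3.43/√(9.81×0.0949) = 3.55.
From the momentum equation for a rectangular channel, y₂/y₁ = ½[√(1 + 8Fr₁²) − 1] = ½[√102.1 − 1] = 4.55.
y₂ = 4.55 × 0.0949 = 0.432 m.
q = V₁·y₁ = 3.43 × 0.0949 = 0.326 m²/s. V₂ = q/y₂ = 0.326/0.432 = 0.753 m/s. E₁ = y₁ + V₁²/2g = 0.695 m; E₂ = y₂ + V₂²/2g = 0.461 m. ΔE = E₁ − E₂ = 0.234 m.

ΔE = 0.234 m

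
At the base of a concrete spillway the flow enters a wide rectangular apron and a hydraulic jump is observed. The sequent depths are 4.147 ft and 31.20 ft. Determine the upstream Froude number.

Fr₁ = 5.662

For a rectangular channel the momentum equation gives q² = ½·g·y₁·y₂·(y₁ + y₂) = ½×32.2×4.147×31.20×35.35 = 73632.
q = √73632 = 271.4 ft²/s.
V₁ = q/y₁ = 65.43 ft/s; Fr₁ = V₁/√(g·y₁) = 5.662.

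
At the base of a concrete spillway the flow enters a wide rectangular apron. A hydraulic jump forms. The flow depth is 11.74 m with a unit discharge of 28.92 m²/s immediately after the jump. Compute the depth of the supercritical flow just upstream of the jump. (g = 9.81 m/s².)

V₂ = q/y₂ = 28.92/11.74 = 2.463 m/s; Fr₂ = V₂/√(g·y₂) = 0.2295.
Since the conjugate-depth ratio holds either way, y₁/y₂ = ½[√(1 + 8Fr₂²) − 1] = ½[√1.4215 − 1] = 0.09614.
y₁ = 0.09614 × 11.74 = 1.129 m.

y₁ = 1.129 m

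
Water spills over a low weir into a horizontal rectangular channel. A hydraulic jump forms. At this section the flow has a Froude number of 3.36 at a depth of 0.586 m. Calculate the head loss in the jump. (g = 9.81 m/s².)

ΔE = 1.21 m

Fr₁ = 3.36 (given).
Sequent-depth ratio: y₂/y₁ = ½[√(1 + 8Fr₁²) − 1] = ½[√91.32 − 1] = 4.28.
y₂ = 4.28 × 0.586 = 2.51 m.
V₁ = Fr₁·√(g·y₁) = 3.36×√(9.81×0.586) = 8.06 m/s; q = V₁·y₁ = 4.72 m²/s. V₂ = q/y₂ = 4.72/2.51 = 1.88 m/s. E₁ = y₁ + V₁²/2g = 3.89 m; E₂ = y₂ + V₂²/2g = 2.69 m. ΔE = E₁ − E₂ = 1.21 m.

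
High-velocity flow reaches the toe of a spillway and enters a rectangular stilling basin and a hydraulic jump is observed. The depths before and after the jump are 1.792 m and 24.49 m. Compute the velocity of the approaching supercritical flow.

V₁ = 41.97 m/s

For a rectangular channel the momentum equation gives q² = ½·g·y₁·y₂·(y₁ + y₂) = ½×9.81×1.792×24.49×26.28 = 5657.
q = √5657 = 75.22 m²/s.
V₁ = q/y₁ = 75.22/1.792 = 41.97 m/s.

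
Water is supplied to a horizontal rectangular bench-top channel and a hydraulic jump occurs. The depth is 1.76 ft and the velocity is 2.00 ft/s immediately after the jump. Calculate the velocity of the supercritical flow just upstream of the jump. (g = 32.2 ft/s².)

Fr₂ = V₂/√(g·y₂) = 2.00/√(32.2×1.76) = 0.266.
Since the conjugate-depth ratio holds either way, y₁/y₂ = ½[√(1 + 8Fr₂²) − 1] = ½[√1.565 − 1] = 0.125.
y₁ = 0.125 × 1.76 = 0.221 ft.
V₁ = q/y₁ = 3.52/0.221 = 15.9 ft/s.

V₁ = 15.9 ft/s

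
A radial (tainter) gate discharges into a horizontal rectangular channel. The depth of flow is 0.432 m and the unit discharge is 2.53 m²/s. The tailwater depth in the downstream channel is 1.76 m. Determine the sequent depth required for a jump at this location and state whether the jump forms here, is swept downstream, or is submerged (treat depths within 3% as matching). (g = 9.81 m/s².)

y₂ = 1.54 m; the jump is submerged

V₁ = q/y₁ = 2.53/0.432 = 5.86 m/s. Fr₁ = V₁/√(g·y₁) = 5.86/√(9.81×0.432) = 2.84.
Conjugate-depth relation: y₂/y₁ = ½[√(1 + 8Fr₁²) − 1] = ½[√65.75 − 1] = 3.55.
y₂ = 3.55 × 0.432 = 1.54 m.
Tailwater y_tw = 1.76 m: y_tw > y₂, so the jump is submerged.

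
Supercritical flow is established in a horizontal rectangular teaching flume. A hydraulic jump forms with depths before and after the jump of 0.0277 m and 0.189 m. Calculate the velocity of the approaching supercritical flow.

For a rectangular channel the momentum equation gives q² = ½·g·y₁·y₂·(y₁ + y₂) = ½×9.81×0.0277×0.189×0.217 = 0.00556.
q = √0.00556 = 0.0746 m²/s.
V₁ = q/y₁ = 0.0746/0.0277 = 2.69 m/s.

V₁ = 2.69 m/s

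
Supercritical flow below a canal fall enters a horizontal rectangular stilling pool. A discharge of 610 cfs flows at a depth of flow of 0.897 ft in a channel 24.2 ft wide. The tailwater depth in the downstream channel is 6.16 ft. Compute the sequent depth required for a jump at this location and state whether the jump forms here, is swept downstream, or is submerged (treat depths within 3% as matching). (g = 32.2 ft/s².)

q = Q/b = 610/24.2 = 25.2 ft²/s; V₁ = q/y₁ = 28.1 ft/s. Fr₁ = V₁/√(g·y₁) = 5.23.
By Bélanger, y₂/y₁ = ½[√(1 + 8Fr₁²) − 1] = ½[√219.7 − 1] = 6.91.
y₂ = 6.91 × 0.897 = 6.20 ft.
Tailwater y_tw = 6.16 ft: y_tw ≈ y₂, so the jump forms here.

y₂ = 6.20 ft; the jump forms here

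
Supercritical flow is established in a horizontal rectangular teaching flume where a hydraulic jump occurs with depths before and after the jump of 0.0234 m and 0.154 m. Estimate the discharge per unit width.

q = 0.0560 m²/s

For a rectangular channel the momentum equation gives q² = ½·g·y₁·y₂·(y₁ + y₂) = ½×9.81×0.0234×0.154×0.177 = 0.00314.
q = √0.00314 = 0.0560 m²/s.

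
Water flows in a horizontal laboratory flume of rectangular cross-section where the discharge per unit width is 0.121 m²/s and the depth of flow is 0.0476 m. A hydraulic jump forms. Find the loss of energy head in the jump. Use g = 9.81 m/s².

ΔE = 0.135 m

V₁ = q/y₁ = 0.121/0.0476 = 2.54 m/s. Fr₁ = V₁/√(g·y₁) = 2.54/√(9.81×0.0476) = 3.72.
Conjugate-depth relation: y₂/y₁ = ½[√(1 + 8Fr₁²) − 1] = ½[√111.7 − 1] = 4.78.
y₂ = 4.78 × 0.0476 = 0.228 m.
V₂ = q/y₂ = 0.121/0.228 = 0.531 m/s. E₁ = y₁ + V₁²/2g = 0.377 m; E₂ = y₂ + V₂²/2g = 0.242 m. ΔE = E₁ − E₂ = 0.135 m.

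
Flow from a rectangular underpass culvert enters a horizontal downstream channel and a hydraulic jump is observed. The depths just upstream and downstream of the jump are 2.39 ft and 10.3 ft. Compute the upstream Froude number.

Fr₁ = 3.38

For a rectangular channel the momentum equation gives q² = ½·g·y₁·y₂·(y₁ + y₂) = ½×32.2×2.39×10.3×12.7 = 5029.
q = √5029 = 70.9 ft²/s.
V₁ = q/y₁ = 29.7 ft/s; Fr₁ = V₁/√(g·y₁) = 3.38.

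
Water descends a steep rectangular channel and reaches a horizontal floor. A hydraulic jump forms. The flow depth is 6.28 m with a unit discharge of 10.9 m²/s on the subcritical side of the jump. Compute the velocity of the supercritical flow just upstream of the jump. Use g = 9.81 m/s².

V₁ = 19.3 m/s

V₂ = q/y₂ = 10.9/6.28 = 1.74 m/s; Fr₂ = V₂/√(g·y₂) = 0.221.
Since the conjugate-depth ratio holds either way, y₁/y₂ = ½[√(1 + 8Fr₂²) − 1] = ½[√1.391 − 1] = 0.0897.
y₁ = 0.0897 × 6.28 = 0.564 m.
V₁ = q/y₁ = 10.9/0.564 = 19.3 m/s.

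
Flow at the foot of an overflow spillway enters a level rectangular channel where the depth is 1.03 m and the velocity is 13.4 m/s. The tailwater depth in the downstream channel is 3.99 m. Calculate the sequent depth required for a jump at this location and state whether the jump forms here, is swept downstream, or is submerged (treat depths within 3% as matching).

Fr₁ = V₁/√(g·y₁) = 13.4/√(9.81×1.03) = 4.22.
By Bélanger, y₂/y₁ = ½[√(1 + 8Fr₁²) − 1] = ½[√143.2 − 1] = 5.48.
y₂ = 5.48 × 1.03 = 5.65 m.
Tailwater y_tw = 3.99 m: y_tw < y₂, so the jump is swept downstream.

y₂ = 5.65 m; the jump is swept downstream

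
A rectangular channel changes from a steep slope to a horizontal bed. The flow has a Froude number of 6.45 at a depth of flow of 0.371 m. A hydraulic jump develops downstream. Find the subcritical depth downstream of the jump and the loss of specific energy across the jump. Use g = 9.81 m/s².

Fr₁ = 6.45 (given).
By Bélanger, y₂/y₁ = ½[√(1 + 8Fr₁²) − 1] = ½[√333.8 − 1] = 8.64.
y₂ = 8.64 × 0.371 = 3.20 m.
Head loss: ΔE = (y₂ − y₁)³/(4y₁y₂) = (3.20 − 0.371)³/(4×0.371×3.20) = 22.7/4.75 = 4.78 m.

y₂ = 3.20 m; ΔE = 4.78 m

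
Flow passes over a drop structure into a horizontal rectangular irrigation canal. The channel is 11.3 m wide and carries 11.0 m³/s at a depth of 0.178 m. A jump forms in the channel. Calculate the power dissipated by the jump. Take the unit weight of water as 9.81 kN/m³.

P = 74.8 kW

q = Q/b = 11.0/11.3 = 0.973 m²/s; V₁ = q/y₁ = 5.47 m/s. Fr₁ = V₁/√(g·y₁) = 4.14.
By Bélanger, y₂/y₁ = ½[√(1 + 8Fr₁²) − 1] = ½[√138.0 − 1] = 5.37.
y₂ = 5.37 × 0.178 = 0.957 m.
Head loss: ΔE = (y₂ − y₁)³/(4y₁y₂) = (0.957 − 0.178)³/(4×0.178×0.957) = 0.472/0.681 = 0.693 m.
P = γ·Q·ΔE = 9.81 × 11.0 × 0.693 = 74.8 kW.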